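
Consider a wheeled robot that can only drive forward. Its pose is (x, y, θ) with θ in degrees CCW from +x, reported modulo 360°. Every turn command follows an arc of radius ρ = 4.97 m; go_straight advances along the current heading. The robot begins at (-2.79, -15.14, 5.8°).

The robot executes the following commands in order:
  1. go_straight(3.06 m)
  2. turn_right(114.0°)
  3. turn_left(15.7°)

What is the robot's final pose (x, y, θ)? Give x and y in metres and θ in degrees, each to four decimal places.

(5.2340, -22.6631, 267.5000°)

set_pose: (x, y, θ) = (-2.7900, -15.1400, 5.8000°), ρ = 4.97
go_straight(3.06): x += 3.06·cos θ, y += 3.06·sin θ → (0.2543, -14.8308, 5.8000°)
turn_right(114.0°): centre at ρ to the right, rotate −114.0° → (5.4779, -21.3276, -108.2000° ≡ 251.8000°)
turn_left(15.7°): centre at ρ to the left, rotate +15.7° → (5.2340, -22.6631, 267.5000°)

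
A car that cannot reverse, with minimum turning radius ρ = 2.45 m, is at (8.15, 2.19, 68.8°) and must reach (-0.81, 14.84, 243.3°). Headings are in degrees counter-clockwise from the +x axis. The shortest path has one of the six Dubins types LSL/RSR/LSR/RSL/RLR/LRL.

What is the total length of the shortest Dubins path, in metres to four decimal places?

Let ψ = atan2(Δy, Δx) = atan2(12.65, -8.96) = 125.3100° be the start→goal bearing.
Normalize: d = |goal − start| / ρ = 15.501745/2.45 = 6.327243, α = (θ_start − ψ) mod 360° = 303.4900° = 5.296901 rad, β = (θ_goal − ψ) mod 360° = 117.9900° = 2.059315 rad.
Common terms: sin α = -0.833982, cos α = 0.551792, sin β = 0.883029, cos β = -0.469318, cos(α−β) = -0.995396, d² = 40.034002. Work in radians in the unit-radius frame; every candidate has L = ρ·(t + p + q).
LSL: p² = 2 + d² − 2cos(α−β) + 2d(sin α − sin β) = 22.296905; p = √p² = 4.721960; φ = atan2(cos β − cos α, d + sin α − sin β) = -0.217969 rad; t = (φ − α) mod 2π = 0.768316 rad, q = (β − φ) mod 2π = 2.277284 rad → L = 2.45·(0.768316 + 4.721960 + 2.277284) = 2.45·7.767559 = 19.030521 m
RSR: p² = 2 + d² − 2cos(α−β) + 2d(sin β − sin α) = 65.752685; p = √p² = 8.108803; φ = atan2(cos α − cos β, d − sin α + sin β) = 0.126261 rad; t = (α − φ) mod 2π = 5.170639 rad, q = (φ − β) mod 2π = 4.350132 rad → L = 2.45·(5.170639 + 8.108803 + 4.350132) = 2.45·17.629574 = 43.192456 m
LSR: p² = d² − 2 + 2cos(α−β) + 2d(sin α + sin β) = 36.663880; p = √p² = 6.055071; φ = atan2(−cos α − cos β, d + sin α + sin β) − atan2(−2, p) = 0.306086 rad; t = (φ − α) mod 2π = 1.292371 rad, q = (φ − β) mod 2π = 4.529956 rad → L = 2.45·(1.292371 + 6.055071 + 4.529956) = 2.45·11.877398 = 29.099624 m
RSL: p² = d² − 2 + 2cos(α−β) − 2d(sin α + sin β) = 35.422540; p = √p² = 5.951684; φ = atan2(cos α + cos β, d − sin α − sin β) − atan2(2, p) = -0.311048 rad; t = (α − φ) mod 2π = 5.607949 rad, q = (β − φ) mod 2π = 2.370363 rad → L = 2.45·(5.607949 + 5.951684 + 2.370363) = 2.45·13.929995 = 34.128489 m
RLR: c = (6 − d² + 2cos(α−β) + 2d(sin α − sin β))/8 = -7.219086, |c| > 1 → infeasible
LRL: c = (6 − d² + 2cos(α−β) − 2d(sin α − sin β))/8 = -1.787113, |c| > 1 → infeasible
Shortest: LSL with L = 19.030521 m ≈ 19.0305 m

19.0305 m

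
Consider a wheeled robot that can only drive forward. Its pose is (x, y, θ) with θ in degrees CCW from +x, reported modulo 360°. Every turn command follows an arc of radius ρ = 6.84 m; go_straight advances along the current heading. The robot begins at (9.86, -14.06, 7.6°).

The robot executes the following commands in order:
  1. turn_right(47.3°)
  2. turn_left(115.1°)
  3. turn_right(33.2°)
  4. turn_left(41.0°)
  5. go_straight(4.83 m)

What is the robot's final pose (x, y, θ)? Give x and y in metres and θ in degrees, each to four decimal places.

(30.9159, 0.3575, 83.2000°)

set_pose: (x, y, θ) = (9.8600, -14.0600, 7.6000°), ρ = 6.84
turn_right(47.3°): centre at ρ to the right, rotate −47.3° → (15.1338, -15.5772, -39.7000° ≡ 320.3000°)
turn_left(115.1°): centre at ρ to the left, rotate +115.1° → (26.1221, -12.0387, 435.4000° ≡ 75.4000°)
turn_right(33.2°): centre at ρ to the right, rotate −33.2° → (28.1467, -8.6957, 42.2000°)
turn_left(41.0°): centre at ρ to the left, rotate +41.0° → (30.3440, -4.4385, 83.2000°)
go_straight(4.83): x += 4.83·cos θ, y += 4.83·sin θ → (30.9159, 0.3575, 83.2000°)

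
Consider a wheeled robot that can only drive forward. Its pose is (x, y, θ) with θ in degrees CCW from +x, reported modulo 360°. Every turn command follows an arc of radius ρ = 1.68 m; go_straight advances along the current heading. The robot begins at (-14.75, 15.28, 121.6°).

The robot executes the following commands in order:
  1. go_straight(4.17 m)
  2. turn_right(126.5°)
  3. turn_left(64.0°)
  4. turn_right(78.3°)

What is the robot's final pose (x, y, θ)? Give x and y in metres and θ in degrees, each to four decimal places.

set_pose: (x, y, θ) = (-14.7500, 15.2800, 121.6000°), ρ = 1.68
go_straight(4.17): x += 4.17·cos θ, y += 4.17·sin θ → (-16.9350, 18.8317, 121.6000°)
turn_right(126.5°): centre at ρ to the right, rotate −126.5° → (-15.3606, 21.3859, -4.9000° ≡ 355.1000°)
turn_left(64.0°): centre at ρ to the left, rotate +64.0° → (-13.7756, 22.1970, 419.1000° ≡ 59.1000°)
turn_right(78.3°): centre at ρ to the right, rotate −78.3° → (-11.7815, 22.9208, -19.2000° ≡ 340.8000°)

(-11.7815, 22.9208, 340.8000°)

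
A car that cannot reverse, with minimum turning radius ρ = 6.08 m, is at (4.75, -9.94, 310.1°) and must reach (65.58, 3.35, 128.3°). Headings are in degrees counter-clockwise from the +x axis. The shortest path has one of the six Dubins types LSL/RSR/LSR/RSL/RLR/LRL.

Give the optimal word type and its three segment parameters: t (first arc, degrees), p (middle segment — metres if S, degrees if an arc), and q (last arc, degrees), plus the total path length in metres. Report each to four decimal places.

LSL: t = 56.1229°, p = 51.7125 m, q = 122.0771°, L = 70.6224 m

Let ψ = atan2(Δy, Δx) = atan2(13.29, 60.83) = 12.3242° be the start→goal bearing.
Normalize: d = |goal − start| / ρ = 62.264862/6.08 = 10.240931, α = (θ_start − ψ) mod 360° = 297.7758° = 5.197168 rad, β = (θ_goal − ψ) mod 360° = 115.9758° = 2.024160 rad.
Common terms: sin α = -0.884778, cos α = 0.466013, sin β = 0.898979, cos β = -0.437992, cos(α−β) = -0.999507, d² = 104.876672. Work in radians in the unit-radius frame; every candidate has L = ρ·(t + p + q).
LSL: p² = 2 + d² − 2cos(α−β) + 2d(sin α − sin β) = 72.341020; p = √p² = 8.505352; φ = atan2(cos β − cos α, d + sin α − sin β) = -0.106488 rad; t = (φ − α) mod 2π = 0.979529 rad, q = (β − φ) mod 2π = 2.130647 rad → L = 6.08·(0.979529 + 8.505352 + 2.130647) = 6.08·11.615529 = 70.622417 m
RSR: p² = 2 + d² − 2cos(α−β) + 2d(sin β − sin α) = 145.410350; p = √p² = 12.058621; φ = atan2(cos α − cos β, d − sin α + sin β) = 0.075038 rad; t = (α − φ) mod 2π = 5.122130 rad, q = (φ − β) mod 2π = 4.334064 rad → L = 6.08·(5.122130 + 12.058621 + 4.334064) = 6.08·21.514815 = 130.810077 m
LSR: p² = d² − 2 + 2cos(α−β) + 2d(sin α + sin β) = 101.168526; p = √p² = 10.058257; φ = atan2(−cos α − cos β, d + sin α + sin β) − atan2(−2, p) = 0.193549 rad; t = (φ − α) mod 2π = 1.279566 rad, q = (φ − β) mod 2π = 4.452575 rad → L = 6.08·(1.279566 + 10.058257 + 4.452575) = 6.08·15.790398 = 96.005617 m
RSL: p² = d² − 2 + 2cos(α−β) − 2d(sin α + sin β) = 100.586791; p = √p² = 10.029297; φ = atan2(cos α + cos β, d − sin α − sin β) − atan2(2, p) = -0.194094 rad; t = (α − φ) mod 2π = 5.391262 rad, q = (β − φ) mod 2π = 2.218253 rad → L = 6.08·(5.391262 + 10.029297 + 2.218253) = 6.08·17.638812 = 107.243976 m
RLR: c = (6 − d² + 2cos(α−β) + 2d(sin α − sin β))/8 = -17.176294, |c| > 1 → infeasible
LRL: c = (6 − d² + 2cos(α−β) − 2d(sin α − sin β))/8 = -8.042627, |c| > 1 → infeasible
Shortest: LSL with L = 70.622417 m ≈ 70.6224 m
Convert LSL to answer units (arcs ×180/π): t = 0.979529·180/π = 56.1229°, p = ρ·p = 6.08·8.505352 = 51.7125 m, q = 2.130647·180/π = 122.0771°, L = 70.6224 m.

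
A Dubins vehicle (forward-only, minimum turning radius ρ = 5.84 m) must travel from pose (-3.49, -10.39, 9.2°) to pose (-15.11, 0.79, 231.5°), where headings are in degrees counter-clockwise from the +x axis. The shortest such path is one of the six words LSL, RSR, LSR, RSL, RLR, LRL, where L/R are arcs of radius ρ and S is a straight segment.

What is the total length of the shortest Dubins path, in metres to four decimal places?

29.0280 m

Let ψ = atan2(Δy, Δx) = atan2(11.18, -11.62) = 136.1056° be the start→goal bearing.
Normalize: d = |goal − start| / ρ = 16.125036/5.84 = 2.761136, α = (θ_start − ψ) mod 360° = 233.0944° = 4.068265 rad, β = (θ_goal − ψ) mod 360° = 95.3944° = 1.664947 rad.
Common terms: sin α = -0.799626, cos α = -0.600498, sin β = 0.995571, cos β = -0.094012, cos(α−β) = -0.739631, d² = 7.623874. Work in radians in the unit-radius frame; every candidate has L = ρ·(t + p + q).
LSL: p² = 2 + d² − 2cos(α−β) + 2d(sin α − sin β) = 1.189567; p = √p² = 1.090673; φ = atan2(cos β − cos α, d + sin α − sin β) = 0.482934 rad; t = (φ − α) mod 2π = 2.697854 rad, q = (β − φ) mod 2π = 1.182013 rad → L = 5.84·(2.697854 + 1.090673 + 1.182013) = 5.84·4.970540 = 29.027951 m
RSR: p² = 2 + d² − 2cos(α−β) + 2d(sin β − sin α) = 21.016706; p = √p² = 4.584398; φ = atan2(cos α − cos β, d − sin α + sin β) = -0.110706 rad; t = (α − φ) mod 2π = 4.178972 rad, q = (φ − β) mod 2π = 4.507532 rad → L = 5.84·(4.178972 + 4.584398 + 4.507532) = 5.84·13.270902 = 77.502066 m
LSR: p² = d² − 2 + 2cos(α−β) + 2d(sin α + sin β) = 5.226673; p = √p² = 2.286192; φ = atan2(−cos α − cos β, d + sin α + sin β) − atan2(−2, p) = 0.949409 rad; t = (φ − α) mod 2π = 3.164329 rad, q = (φ − β) mod 2π = 5.567647 rad → L = 5.84·(3.164329 + 2.286192 + 5.567647) = 5.84·11.018168 = 64.346100 m
RSL: p² = d² − 2 + 2cos(α−β) − 2d(sin α + sin β) = 3.062551; p = √p² = 1.750015; φ = atan2(cos α + cos β, d − sin α − sin β) − atan2(2, p) = -1.116367 rad; t = (α − φ) mod 2π = 5.184632 rad, q = (β − φ) mod 2π = 2.781314 rad → L = 5.84·(5.184632 + 1.750015 + 2.781314) = 5.84·9.715961 = 56.741212 m
RLR: c = (6 − d² + 2cos(α−β) + 2d(sin α − sin β))/8 = -1.627088, |c| > 1 → infeasible
LRL: c = (6 − d² + 2cos(α−β) − 2d(sin α − sin β))/8 = 0.851304; p = 2π − arccos c = 5.730855 rad; φ = atan2(cos β − cos α, d + sin α − sin β) = 0.482934 rad; t = (φ − α + p/2) mod 2π = 5.563282 rad, q = (β − α − t + p) mod 2π = 4.047440 rad → L = 5.84·(5.563282 + 5.730855 + 4.047440) = 5.84·15.341577 = 89.594809 m
Shortest: LSL with L = 29.027951 m ≈ 29.0280 m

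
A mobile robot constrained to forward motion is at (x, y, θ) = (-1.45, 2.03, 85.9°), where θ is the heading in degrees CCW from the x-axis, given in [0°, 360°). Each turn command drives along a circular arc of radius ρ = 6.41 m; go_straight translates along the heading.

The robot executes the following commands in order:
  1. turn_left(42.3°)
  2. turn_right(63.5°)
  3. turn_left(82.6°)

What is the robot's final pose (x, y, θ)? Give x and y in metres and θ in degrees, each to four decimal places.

(-5.8963, 21.2891, 147.3000°)

set_pose: (x, y, θ) = (-1.4500, 2.0300, 85.9000°), ρ = 6.41
turn_left(42.3°): centre at ρ to the left, rotate +42.3° → (-2.8063, 6.4523, 128.2000°)
turn_right(63.5°): centre at ρ to the right, rotate −63.5° → (-3.5641, 13.1557, 64.7000°)
turn_left(82.6°): centre at ρ to the left, rotate +82.6° → (-5.8963, 21.2891, 147.3000°)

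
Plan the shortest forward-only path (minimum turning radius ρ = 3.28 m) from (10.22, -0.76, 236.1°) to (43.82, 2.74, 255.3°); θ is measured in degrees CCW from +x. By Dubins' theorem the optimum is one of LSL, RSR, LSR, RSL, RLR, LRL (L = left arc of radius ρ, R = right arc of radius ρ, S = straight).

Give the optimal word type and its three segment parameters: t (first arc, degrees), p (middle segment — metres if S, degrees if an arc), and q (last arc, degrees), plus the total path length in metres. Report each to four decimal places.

LSR: t = 149.8026°, p = 27.6133 m, q = 130.6026°, L = 43.6656 m

Let ψ = atan2(Δy, Δx) = atan2(3.50, 33.60) = 5.9469° be the start→goal bearing.
Normalize: d = |goal − start| / ρ = 33.781800/3.28 = 10.299329, α = (θ_start − ψ) mod 360° = 230.1531° = 4.016930 rad, β = (θ_goal − ψ) mod 360° = 249.3531° = 4.352033 rad.
Common terms: sin α = -0.767760, cos α = -0.640738, sin β = -0.935771, cos β = -0.352607, cos(α−β) = 0.944376, d² = 106.076182. Work in radians in the unit-radius frame; every candidate has L = ρ·(t + p + q).
LSL: p² = 2 + d² − 2cos(α−β) + 2d(sin α − sin β) = 109.648246; p = √p² = 10.471306; φ = atan2(cos β − cos α, d + sin α − sin β) = 0.027520 rad; t = (φ − α) mod 2π = 2.293775 rad, q = (β − φ) mod 2π = 4.324514 rad → L = 3.28·(2.293775 + 10.471306 + 4.324514) = 3.28·17.089594 = 56.053870 m
RSR: p² = 2 + d² − 2cos(α−β) + 2d(sin β − sin α) = 102.726613; p = √p² = 10.135414; φ = atan2(cos α − cos β, d − sin α + sin β) = -0.028432 rad; t = (α − φ) mod 2π = 4.045362 rad, q = (φ − β) mod 2π = 1.902720 rad → L = 3.28·(4.045362 + 10.135414 + 1.902720) = 3.28·16.083496 = 52.753867 m
LSR: p² = d² − 2 + 2cos(α−β) + 2d(sin α + sin β) = 70.874479; p = √p² = 8.418698; φ = atan2(−cos α − cos β, d + sin α + sin β) − atan2(−2, p) = 0.348294 rad; t = (φ − α) mod 2π = 2.614549 rad, q = (φ − β) mod 2π = 2.279446 rad → L = 3.28·(2.614549 + 8.418698 + 2.279446) = 3.28·13.312694 = 43.665635 m
RSL: p² = d² − 2 + 2cos(α−β) − 2d(sin α + sin β) = 141.055392; p = √p² = 11.876674; φ = atan2(cos α + cos β, d − sin α − sin β) − atan2(2, p) = -0.249403 rad; t = (α − φ) mod 2π = 4.266333 rad, q = (β − φ) mod 2π = 4.601436 rad → L = 3.28·(4.266333 + 11.876674 + 4.601436) = 3.28·20.744443 = 68.041774 m
RLR: c = (6 − d² + 2cos(α−β) + 2d(sin α − sin β))/8 = -11.840827, |c| > 1 → infeasible
LRL: c = (6 − d² + 2cos(α−β) − 2d(sin α − sin β))/8 = -12.706031, |c| > 1 → infeasible
Shortest: LSR with L = 43.665635 m ≈ 43.6656 m
Convert LSR to answer units (arcs ×180/π): t = 2.614549·180/π = 149.8026°, p = ρ·p = 3.28·8.418698 = 27.6133 m, q = 2.279446·180/π = 130.6026°, L = 43.6656 m.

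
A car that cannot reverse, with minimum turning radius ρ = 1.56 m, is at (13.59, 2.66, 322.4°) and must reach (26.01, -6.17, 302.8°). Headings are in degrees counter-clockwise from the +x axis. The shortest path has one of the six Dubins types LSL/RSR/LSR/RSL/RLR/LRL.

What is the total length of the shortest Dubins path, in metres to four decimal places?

Let ψ = atan2(Δy, Δx) = atan2(-8.83, 12.42) = -35.4109° be the start→goal bearing.
Normalize: d = |goal − start| / ρ = 15.238940/1.56 = 9.768551, α = (θ_start − ψ) mod 360° = 357.8109° = 6.244979 rad, β = (θ_goal − ψ) mod 360° = 338.2109° = 5.902894 rad.
Common terms: sin α = -0.038197, cos α = 0.999270, sin β = -0.371191, cos β = 0.928557, cos(α−β) = 0.942057, d² = 95.424597. Work in radians in the unit-radius frame; every candidate has L = ρ·(t + p + q).
LSL: p² = 2 + d² − 2cos(α−β) + 2d(sin α − sin β) = 102.046211; p = √p² = 10.101792; φ = atan2(cos β − cos α, d + sin α − sin β) = -0.007000 rad; t = (φ − α) mod 2π = 0.031206 rad, q = (β − φ) mod 2π = 5.909894 rad → L = 1.56·(0.031206 + 10.101792 + 5.909894) = 1.56·16.042893 = 25.026913 m
RSR: p² = 2 + d² − 2cos(α−β) + 2d(sin β − sin α) = 89.034754; p = √p² = 9.435823; φ = atan2(cos α − cos β, d − sin α + sin β) = 0.007494 rad; t = (α − φ) mod 2π = 6.237485 rad, q = (φ − β) mod 2π = 0.387785 rad → L = 1.56·(6.237485 + 9.435823 + 0.387785) = 1.56·16.061093 = 25.055305 m
LSR: p² = d² − 2 + 2cos(α−β) + 2d(sin α + sin β) = 87.310457; p = √p² = 9.344006; φ = atan2(−cos α − cos β, d + sin α + sin β) − atan2(−2, p) = 0.007718 rad; t = (φ − α) mod 2π = 0.045924 rad, q = (φ − β) mod 2π = 0.388009 rad → L = 1.56·(0.045924 + 9.344006 + 0.388009) = 1.56·9.777939 = 15.253586 m
RSL: p² = d² − 2 + 2cos(α−β) − 2d(sin α + sin β) = 103.306967; p = √p² = 10.164004; φ = atan2(cos α + cos β, d − sin α − sin β) − atan2(2, p) = -0.007096 rad; t = (α − φ) mod 2π = 6.252075 rad, q = (β − φ) mod 2π = 5.909990 rad → L = 1.56·(6.252075 + 10.164004 + 5.909990) = 1.56·22.326068 = 34.828667 m
RLR: c = (6 − d² + 2cos(α−β) + 2d(sin α − sin β))/8 = -10.129344, |c| > 1 → infeasible
LRL: c = (6 − d² + 2cos(α−β) − 2d(sin α − sin β))/8 = -11.755776, |c| > 1 → infeasible
Shortest: LSR with L = 15.253586 m ≈ 15.2536 m

15.2536 m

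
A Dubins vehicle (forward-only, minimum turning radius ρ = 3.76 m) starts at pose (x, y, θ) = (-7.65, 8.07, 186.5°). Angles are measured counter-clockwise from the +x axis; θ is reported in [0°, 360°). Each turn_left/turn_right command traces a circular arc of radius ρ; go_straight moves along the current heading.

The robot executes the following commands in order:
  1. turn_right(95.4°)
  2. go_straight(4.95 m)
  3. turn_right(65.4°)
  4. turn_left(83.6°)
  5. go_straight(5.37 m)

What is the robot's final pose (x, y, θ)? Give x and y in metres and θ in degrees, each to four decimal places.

set_pose: (x, y, θ) = (-7.6500, 8.0700, 186.5000°), ρ = 3.76
turn_right(95.4°): centre at ρ to the right, rotate −95.4° → (-11.8350, 11.7336, 91.1000°)
go_straight(4.95): x += 4.95·cos θ, y += 4.95·sin θ → (-11.9300, 16.6827, 91.1000°)
turn_right(65.4°): centre at ρ to the right, rotate −65.4° → (-9.8012, 20.1430, 25.7000°)
turn_left(83.6°): centre at ρ to the left, rotate +83.6° → (-7.8831, 24.7738, 109.3000°)
go_straight(5.37): x += 5.37·cos θ, y += 5.37·sin θ → (-9.6580, 29.8420, 109.3000°)

(-9.6580, 29.8420, 109.3000°)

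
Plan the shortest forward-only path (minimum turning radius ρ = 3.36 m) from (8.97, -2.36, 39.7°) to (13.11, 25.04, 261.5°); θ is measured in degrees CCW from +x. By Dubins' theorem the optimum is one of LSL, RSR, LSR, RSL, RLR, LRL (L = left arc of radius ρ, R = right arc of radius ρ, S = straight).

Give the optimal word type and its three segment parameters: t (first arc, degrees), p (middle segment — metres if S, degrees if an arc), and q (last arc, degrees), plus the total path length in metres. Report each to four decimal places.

Let ψ = atan2(Δy, Δx) = atan2(27.40, 4.14) = 81.4079° be the start→goal bearing.
Normalize: d = |goal − start| / ρ = 27.711001/3.36 = 8.247322, α = (θ_start − ψ) mod 360° = 318.2921° = 5.555245 rad, β = (θ_goal − ψ) mod 360° = 180.0921° = 3.143200 rad.
Common terms: sin α = -0.665333, cos α = 0.746547, sin β = -0.001608, cos β = -0.999999, cos(α−β) = -0.745476, d² = 68.018318. Work in radians in the unit-radius frame; every candidate has L = ρ·(t + p + q).
LSL: p² = 2 + d² − 2cos(α−β) + 2d(sin α − sin β) = 60.561352; p = √p² = 7.782117; φ = atan2(cos β − cos α, d + sin α − sin β) = -0.226359 rad; t = (φ − α) mod 2π = 0.501581 rad, q = (β − φ) mod 2π = 3.369559 rad → L = 3.36·(0.501581 + 7.782117 + 3.369559) = 3.36·11.653258 = 39.154946 m
RSR: p² = 2 + d² − 2cos(α−β) + 2d(sin β − sin α) = 82.457187; p = √p² = 9.080594; φ = atan2(cos α − cos β, d − sin α + sin β) = 0.193544 rad; t = (α − φ) mod 2π = 5.361701 rad, q = (φ − β) mod 2π = 3.333529 rad → L = 3.36·(5.361701 + 9.080594 + 3.333529) = 3.36·17.775824 = 59.726770 m
LSR: p² = d² − 2 + 2cos(α−β) + 2d(sin α + sin β) = 53.526415; p = √p² = 7.316175; φ = atan2(−cos α − cos β, d + sin α + sin β) − atan2(−2, p) = 0.300270 rad; t = (φ − α) mod 2π = 1.028210 rad, q = (φ − β) mod 2π = 3.440255 rad → L = 3.36·(1.028210 + 7.316175 + 3.440255) = 3.36·11.784640 = 39.596391 m
RSL: p² = d² − 2 + 2cos(α−β) − 2d(sin α + sin β) = 75.528316; p = √p² = 8.690703; φ = atan2(cos α + cos β, d − sin α − sin β) − atan2(2, p) = -0.254617 rad; t = (α − φ) mod 2π = 5.809863 rad, q = (β − φ) mod 2π = 3.397818 rad → L = 3.36·(5.809863 + 8.690703 + 3.397818) = 3.36·17.898383 = 60.138567 m
RLR: c = (6 − d² + 2cos(α−β) + 2d(sin α − sin β))/8 = -9.307148, |c| > 1 → infeasible
LRL: c = (6 − d² + 2cos(α−β) − 2d(sin α − sin β))/8 = -6.570169, |c| > 1 → infeasible
Shortest: LSL with L = 39.154946 m ≈ 39.1549 m
Convert LSL to answer units (arcs ×180/π): t = 0.501581·180/π = 28.7385°, p = ρ·p = 3.36·7.782117 = 26.1479 m, q = 3.369559·180/π = 193.0615°, L = 39.1549 m.

LSL: t = 28.7385°, p = 26.1479 m, q = 193.0615°, L = 39.1549 m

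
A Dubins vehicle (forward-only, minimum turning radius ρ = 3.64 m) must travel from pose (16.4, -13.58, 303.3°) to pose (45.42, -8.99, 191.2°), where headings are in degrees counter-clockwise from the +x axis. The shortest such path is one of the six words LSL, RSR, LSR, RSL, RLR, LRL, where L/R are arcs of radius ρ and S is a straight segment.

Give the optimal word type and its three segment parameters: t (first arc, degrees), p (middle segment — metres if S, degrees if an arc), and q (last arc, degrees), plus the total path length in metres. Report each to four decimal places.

Let ψ = atan2(Δy, Δx) = atan2(4.59, 29.02) = 8.9878° be the start→goal bearing.
Normalize: d = |goal − start| / ρ = 29.380751/3.64 = 8.071635, α = (θ_start − ψ) mod 360° = 294.3122° = 5.136716 rad, β = (θ_goal − ψ) mod 360° = 182.2122° = 3.180202 rad.
Common terms: sin α = -0.911316, cos α = 0.411708, sin β = -0.038600, cos β = -0.999255, cos(α−β) = -0.376224, d² = 65.151288. Work in radians in the unit-radius frame; every candidate has L = ρ·(t + p + q).
LSL: p² = 2 + d² − 2cos(α−β) + 2d(sin α − sin β) = 53.815248; p = √p² = 7.335888; φ = atan2(cos β − cos α, d + sin α − sin β) = -0.193543 rad; t = (φ − α) mod 2π = 0.952926 rad, q = (β − φ) mod 2π = 3.373745 rad → L = 3.64·(0.952926 + 7.335888 + 3.373745) = 3.64·11.662559 = 42.451714 m
RSR: p² = 2 + d² − 2cos(α−β) + 2d(sin β − sin α) = 81.992224; p = √p² = 9.054956; φ = atan2(cos α − cos β, d − sin α + sin β) = 0.156460 rad; t = (α − φ) mod 2π = 4.980257 rad, q = (φ − β) mod 2π = 3.259443 rad → L = 3.64·(4.980257 + 9.054956 + 3.259443) = 3.64·17.294655 = 62.952545 m
LSR: p² = d² − 2 + 2cos(α−β) + 2d(sin α + sin β) = 47.064091; p = √p² = 6.860327; φ = atan2(−cos α − cos β, d + sin α + sin β) − atan2(−2, p) = 0.365984 rad; t = (φ − α) mod 2π = 1.512453 rad, q = (φ − β) mod 2π = 3.468967 rad → L = 3.64·(1.512453 + 6.860327 + 3.468967) = 3.64·11.841747 = 43.103958 m
RSL: p² = d² − 2 + 2cos(α−β) − 2d(sin α + sin β) = 77.733587; p = √p² = 8.816665; φ = atan2(cos α + cos β, d − sin α − sin β) − atan2(2, p) = -0.288103 rad; t = (α − φ) mod 2π = 5.424820 rad, q = (β − φ) mod 2π = 3.468305 rad → L = 3.64·(5.424820 + 8.816665 + 3.468305) = 3.64·17.709790 = 64.463637 m
RLR: c = (6 − d² + 2cos(α−β) + 2d(sin α − sin β))/8 = -9.249028, |c| > 1 → infeasible
LRL: c = (6 − d² + 2cos(α−β) − 2d(sin α − sin β))/8 = -5.726906, |c| > 1 → infeasible
Shortest: LSL with L = 42.451714 m ≈ 42.4517 m
Convert LSL to answer units (arcs ×180/π): t = 0.952926·180/π = 54.5986°, p = ρ·p = 3.64·7.335888 = 26.7026 m, q = 3.373745·180/π = 193.3014°, L = 42.4517 m.

LSL: t = 54.5986°, p = 26.7026 m, q = 193.3014°, L = 42.4517 m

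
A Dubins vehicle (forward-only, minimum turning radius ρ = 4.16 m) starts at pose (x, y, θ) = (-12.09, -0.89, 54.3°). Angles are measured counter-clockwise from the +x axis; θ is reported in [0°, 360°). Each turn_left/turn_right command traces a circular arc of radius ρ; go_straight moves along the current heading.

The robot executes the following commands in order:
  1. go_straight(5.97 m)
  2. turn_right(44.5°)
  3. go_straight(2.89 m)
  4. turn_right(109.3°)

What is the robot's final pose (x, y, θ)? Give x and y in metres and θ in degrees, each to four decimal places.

set_pose: (x, y, θ) = (-12.0900, -0.8900, 54.3000°), ρ = 4.16
go_straight(5.97): x += 5.97·cos θ, y += 5.97·sin θ → (-8.6063, 3.9581, 54.3000°)
turn_right(44.5°): centre at ρ to the right, rotate −44.5° → (-5.9361, 5.6299, 9.8000°)
go_straight(2.89): x += 2.89·cos θ, y += 2.89·sin θ → (-3.0882, 6.1218, 9.8000°)
turn_right(109.3°): centre at ρ to the right, rotate −109.3° → (1.7228, 1.3359, -99.5000° ≡ 260.5000°)

(1.7228, 1.3359, 260.5000°)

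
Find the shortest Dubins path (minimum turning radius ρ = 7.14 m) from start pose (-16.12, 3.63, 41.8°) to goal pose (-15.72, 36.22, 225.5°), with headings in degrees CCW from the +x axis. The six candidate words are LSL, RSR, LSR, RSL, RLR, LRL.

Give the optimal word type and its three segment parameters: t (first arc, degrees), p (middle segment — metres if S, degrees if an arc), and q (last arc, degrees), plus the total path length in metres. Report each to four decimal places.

LSL: t = 23.4747°, p = 24.5098 m, q = 160.2253°, L = 47.4018 m

Let ψ = atan2(Δy, Δx) = atan2(32.59, 0.40) = 89.2968° be the start→goal bearing.
Normalize: d = |goal − start| / ρ = 32.592455/7.14 = 4.564770, α = (θ_start − ψ) mod 360° = 312.5032° = 5.454210 rad, β = (θ_goal − ψ) mod 360° = 136.2032° = 2.377194 rad.
Common terms: sin α = -0.737240, cos α = 0.675631, sin β = 0.692103, cos β = -0.721799, cos(α−β) = -0.997916, d² = 20.837121. Work in radians in the unit-radius frame; every candidate has L = ρ·(t + p + q).
LSL: p² = 2 + d² − 2cos(α−β) + 2d(sin α − sin β) = 11.783714; p = √p² = 3.432741; φ = atan2(cos β − cos α, d + sin α − sin β) = -0.419264 rad; t = (φ − α) mod 2π = 0.409711 rad, q = (β − φ) mod 2π = 2.796459 rad → L = 7.14·(0.409711 + 3.432741 + 2.796459) = 7.14·6.638911 = 47.401826 m
RSR: p² = 2 + d² − 2cos(α−β) + 2d(sin β − sin α) = 37.882191; p = √p² = 6.154851; φ = atan2(cos α − cos β, d − sin α + sin β) = 0.229043 rad; t = (α − φ) mod 2π = 5.225167 rad, q = (φ − β) mod 2π = 4.135034 rad → L = 7.14·(5.225167 + 6.154851 + 4.135034) = 7.14·15.515052 = 110.777470 m
LSR: p² = d² − 2 + 2cos(α−β) + 2d(sin α + sin β) = 16.429212; p = √p² = 4.053296; φ = atan2(−cos α − cos β, d + sin α + sin β) − atan2(−2, p) = 0.468589 rad; t = (φ − α) mod 2π = 1.297564 rad, q = (φ − β) mod 2π = 4.374580 rad → L = 7.14·(1.297564 + 4.053296 + 4.374580) = 7.14·9.725441 = 69.439646 m
RSL: p² = d² − 2 + 2cos(α−β) − 2d(sin α + sin β) = 17.253368; p = √p² = 4.153717; φ = atan2(cos α + cos β, d − sin α − sin β) − atan2(2, p) = -0.458750 rad; t = (α − φ) mod 2π = 5.912960 rad, q = (β − φ) mod 2π = 2.835944 rad → L = 7.14·(5.912960 + 4.153717 + 2.835944) = 7.14·12.902621 = 92.124715 m
RLR: c = (6 − d² + 2cos(α−β) + 2d(sin α − sin β))/8 = -3.735274, |c| > 1 → infeasible
LRL: c = (6 − d² + 2cos(α−β) − 2d(sin α − sin β))/8 = -0.472964; p = 2π − arccos c = 4.219737 rad; φ = atan2(cos β − cos α, d + sin α − sin β) = -0.419264 rad; t = (φ − α + p/2) mod 2π = 2.519580 rad, q = (β − α − t + p) mod 2π = 4.906327 rad → L = 7.14·(2.519580 + 4.219737 + 4.906327) = 7.14·11.645644 = 83.149896 m
Shortest: LSL with L = 47.401826 m ≈ 47.4018 m
Convert LSL to answer units (arcs ×180/π): t = 0.409711·180/π = 23.4747°, p = ρ·p = 7.14·3.432741 = 24.5098 m, q = 2.796459·180/π = 160.2253°, L = 47.4018 m.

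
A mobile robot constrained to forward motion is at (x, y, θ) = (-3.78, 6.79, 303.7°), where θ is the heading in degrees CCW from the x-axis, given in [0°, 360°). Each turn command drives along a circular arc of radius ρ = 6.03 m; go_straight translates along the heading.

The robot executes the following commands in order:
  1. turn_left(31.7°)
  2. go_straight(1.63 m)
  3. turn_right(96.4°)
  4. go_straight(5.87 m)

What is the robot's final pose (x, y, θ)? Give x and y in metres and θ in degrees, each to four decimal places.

set_pose: (x, y, θ) = (-3.7800, 6.7900, 303.7000°), ρ = 6.03
turn_left(31.7°): centre at ρ to the left, rotate +31.7° → (-1.2735, 4.6530, 335.4000°)
go_straight(1.63): x += 1.63·cos θ, y += 1.63·sin θ → (0.2086, 3.9745, 335.4000°)
turn_right(96.4°): centre at ρ to the right, rotate −96.4° → (2.8671, -4.6139, 239.0000°)
go_straight(5.87): x += 5.87·cos θ, y += 5.87·sin θ → (-0.1562, -9.6455, 239.0000°)

(-0.1562, -9.6455, 239.0000°)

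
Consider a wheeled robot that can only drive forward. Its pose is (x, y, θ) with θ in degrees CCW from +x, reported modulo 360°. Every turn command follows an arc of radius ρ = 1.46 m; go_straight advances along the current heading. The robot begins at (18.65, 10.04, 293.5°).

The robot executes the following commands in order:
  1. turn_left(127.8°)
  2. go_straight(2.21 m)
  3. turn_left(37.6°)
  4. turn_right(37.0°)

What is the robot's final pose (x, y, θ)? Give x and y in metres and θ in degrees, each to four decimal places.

set_pose: (x, y, θ) = (18.6500, 10.0400, 293.5000°), ρ = 1.46
turn_left(127.8°): centre at ρ to the left, rotate +127.8° → (21.2695, 9.9210, 421.3000° ≡ 61.3000°)
go_straight(2.21): x += 2.21·cos θ, y += 2.21·sin θ → (22.3308, 11.8595, 61.3000°)
turn_left(37.6°): centre at ρ to the left, rotate +37.6° → (22.4926, 12.7865, 98.9000°)
turn_right(37.0°): centre at ρ to the right, rotate −37.0° → (22.6471, 13.7001, 61.9000°)

(22.6471, 13.7001, 61.9000°)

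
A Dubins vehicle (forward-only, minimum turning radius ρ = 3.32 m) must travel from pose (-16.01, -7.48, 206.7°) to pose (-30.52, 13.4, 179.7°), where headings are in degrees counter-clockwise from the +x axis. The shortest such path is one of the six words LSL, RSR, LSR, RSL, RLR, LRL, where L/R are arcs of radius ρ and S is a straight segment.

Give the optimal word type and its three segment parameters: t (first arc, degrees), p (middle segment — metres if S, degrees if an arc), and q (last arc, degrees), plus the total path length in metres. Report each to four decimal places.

Let ψ = atan2(Δy, Δx) = atan2(20.88, -14.51) = 124.7963° be the start→goal bearing.
Normalize: d = |goal − start| / ρ = 25.426649/3.32 = 7.658629, α = (θ_start − ψ) mod 360° = 81.9037° = 1.429489 rad, β = (θ_goal − ψ) mod 360° = 54.9037° = 0.958250 rad.
Common terms: sin α = 0.990033, cos α = 0.140838, sin β = 0.818186, cos β = 0.574953, cos(α−β) = 0.891007, d² = 58.654603. Work in radians in the unit-radius frame; every candidate has L = ρ·(t + p + q).
LSL: p² = 2 + d² − 2cos(α−β) + 2d(sin α − sin β) = 61.504803; p = √p² = 7.842500; φ = atan2(cos β − cos α, d + sin α − sin β) = 0.055382 rad; t = (φ − α) mod 2π = 4.909079 rad, q = (β − φ) mod 2π = 0.902867 rad → L = 3.32·(4.909079 + 7.842500 + 0.902867) = 3.32·13.654446 = 45.332761 m
RSR: p² = 2 + d² − 2cos(α−β) + 2d(sin β − sin α) = 56.240377; p = √p² = 7.499358; φ = atan2(cos α − cos β, d − sin α + sin β) = -0.057919 rad; t = (α − φ) mod 2π = 1.487408 rad, q = (φ − β) mod 2π = 5.267016 rad → L = 3.32·(1.487408 + 7.499358 + 5.267016) = 3.32·14.253783 = 47.322558 m
LSR: p² = d² − 2 + 2cos(α−β) + 2d(sin α + sin β) = 86.133576; p = √p² = 9.280818; φ = atan2(−cos α − cos β, d + sin α + sin β) − atan2(−2, p) = 0.136786 rad; t = (φ − α) mod 2π = 4.990482 rad, q = (φ − β) mod 2π = 5.461721 rad → L = 3.32·(4.990482 + 9.280818 + 5.461721) = 3.32·19.733021 = 65.513631 m
RSL: p² = d² − 2 + 2cos(α−β) − 2d(sin α + sin β) = 30.739657; p = √p² = 5.544336; φ = atan2(cos α + cos β, d − sin α − sin β) − atan2(2, p) = -0.224457 rad; t = (α − φ) mod 2π = 1.653945 rad, q = (β − φ) mod 2π = 1.182706 rad → L = 3.32·(1.653945 + 5.544336 + 1.182706) = 3.32·8.380987 = 27.824876 m
RLR: c = (6 − d² + 2cos(α−β) + 2d(sin α − sin β))/8 = -6.030047, |c| > 1 → infeasible
LRL: c = (6 − d² + 2cos(α−β) − 2d(sin α − sin β))/8 = -6.688100, |c| > 1 → infeasible
Shortest: RSL with L = 27.824876 m ≈ 27.8249 m
Convert RSL to answer units (arcs ×180/π): t = 1.653945·180/π = 94.7641°, p = ρ·p = 3.32·5.544336 = 18.4072 m, q = 1.182706·180/π = 67.7641°, L = 27.8249 m.

RSL: t = 94.7641°, p = 18.4072 m, q = 67.7641°, L = 27.8249 m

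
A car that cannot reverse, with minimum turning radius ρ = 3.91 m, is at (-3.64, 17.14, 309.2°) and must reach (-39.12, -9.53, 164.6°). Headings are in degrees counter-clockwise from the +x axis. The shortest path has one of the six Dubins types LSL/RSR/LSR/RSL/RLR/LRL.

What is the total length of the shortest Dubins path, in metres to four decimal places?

47.3384 m

Let ψ = atan2(Δy, Δx) = atan2(-26.67, -35.48) = -143.0681° be the start→goal bearing.
Normalize: d = |goal − start| / ρ = 44.386026/3.91 = 11.351925, α = (θ_start − ψ) mod 360° = 92.2681° = 1.610383 rad, β = (θ_goal − ψ) mod 360° = 307.6681° = 5.369822 rad.
Common terms: sin α = 0.999217, cos α = -0.039576, sin β = -0.791563, cos β = 0.611087, cos(α−β) = -0.815128, d² = 128.866197. Work in radians in the unit-radius frame; every candidate has L = ρ·(t + p + q).
LSL: p² = 2 + d² − 2cos(α−β) + 2d(sin α − sin β) = 173.154052; p = √p² = 13.158801; φ = atan2(cos β − cos α, d + sin α − sin β) = 0.049467 rad; t = (φ − α) mod 2π = 4.722270 rad, q = (β − φ) mod 2π = 5.320355 rad → L = 3.91·(4.722270 + 13.158801 + 5.320355) = 3.91·23.201426 = 90.717575 m
RSR: p² = 2 + d² − 2cos(α−β) + 2d(sin β − sin α) = 91.838852; p = √p² = 9.583259; φ = atan2(cos α − cos β, d − sin α + sin β) = -0.067948 rad; t = (α − φ) mod 2π = 1.678331 rad, q = (φ − β) mod 2π = 0.845415 rad → L = 3.91·(1.678331 + 9.583259 + 0.845415) = 3.91·12.107005 = 47.338390 m
LSR: p² = d² − 2 + 2cos(α−β) + 2d(sin α + sin β) = 129.950466; p = √p² = 11.399582; φ = atan2(−cos α − cos β, d + sin α + sin β) − atan2(−2, p) = 0.124277 rad; t = (φ − α) mod 2π = 4.797080 rad, q = (φ − β) mod 2π = 1.037640 rad → L = 3.91·(4.797080 + 11.399582 + 1.037640) = 3.91·17.234302 = 67.386121 m
RSL: p² = d² − 2 + 2cos(α−β) − 2d(sin α + sin β) = 120.521416; p = √p² = 10.978225; φ = atan2(cos α + cos β, d − sin α − sin β) − atan2(2, p) = -0.128965 rad; t = (α − φ) mod 2π = 1.739347 rad, q = (β − φ) mod 2π = 5.498787 rad → L = 3.91·(1.739347 + 10.978225 + 5.498787) = 3.91·18.216359 = 71.225962 m
RLR: c = (6 − d² + 2cos(α−β) + 2d(sin α − sin β))/8 = -10.479857, |c| > 1 → infeasible
LRL: c = (6 − d² + 2cos(α−β) − 2d(sin α − sin β))/8 = -20.644256, |c| > 1 → infeasible
Shortest: RSR with L = 47.338390 m ≈ 47.3384 m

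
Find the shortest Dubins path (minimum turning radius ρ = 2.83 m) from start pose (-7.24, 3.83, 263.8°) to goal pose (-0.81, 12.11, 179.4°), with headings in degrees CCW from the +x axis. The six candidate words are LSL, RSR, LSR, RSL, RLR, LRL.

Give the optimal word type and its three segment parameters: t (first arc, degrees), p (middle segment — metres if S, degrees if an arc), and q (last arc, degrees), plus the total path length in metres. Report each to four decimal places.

LSL: t = 154.2695°, p = 6.7820 m, q = 121.3305°, L = 20.3946 m

Let ψ = atan2(Δy, Δx) = atan2(8.28, 6.43) = 52.1682° be the start→goal bearing.
Normalize: d = |goal − start| / ρ = 10.483477/2.83 = 3.704409, α = (θ_start − ψ) mod 360° = 211.6318° = 3.693672 rad, β = (θ_goal − ψ) mod 360° = 127.2318° = 2.220615 rad.
Common terms: sin α = -0.524459, cos α = -0.851436, sin β = 0.796194, cos β = -0.605042, cos(α−β) = 0.097583, d² = 13.722646. Work in radians in the unit-radius frame; every candidate has L = ρ·(t + p + q).
LSL: p² = 2 + d² − 2cos(α−β) + 2d(sin α − sin β) = 5.743003; p = √p² = 2.396456; φ = atan2(cos β − cos α, d + sin α − sin β) = 0.102998 rad; t = (φ − α) mod 2π = 2.692511 rad, q = (β − φ) mod 2π = 2.117617 rad → L = 2.83·(2.692511 + 2.396456 + 2.117617) = 2.83·7.206584 = 20.394632 m
RSR: p² = 2 + d² − 2cos(α−β) + 2d(sin β − sin α) = 25.311958; p = √p² = 5.031099; φ = atan2(cos α − cos β, d − sin α + sin β) = -0.048994 rad; t = (α − φ) mod 2π = 3.742666 rad, q = (φ − β) mod 2π = 4.013577 rad → L = 2.83·(3.742666 + 5.031099 + 4.013577) = 2.83·12.787342 = 36.188179 m
LSR: p² = d² − 2 + 2cos(α−β) + 2d(sin α + sin β) = 13.931044; p = √p² = 3.732431; φ = atan2(−cos α − cos β, d + sin α + sin β) − atan2(−2, p) = 0.843035 rad; t = (φ − α) mod 2π = 3.432548 rad, q = (φ − β) mod 2π = 4.905606 rad → L = 2.83·(3.432548 + 3.732431 + 4.905606) = 2.83·12.070585 = 34.159754 m
RSL: p² = d² − 2 + 2cos(α−β) − 2d(sin α + sin β) = 9.904580; p = √p² = 3.147154; φ = atan2(cos α + cos β, d − sin α − sin β) − atan2(2, p) = -0.967387 rad; t = (α − φ) mod 2π = 4.661059 rad, q = (β − φ) mod 2π = 3.188001 rad → L = 2.83·(4.661059 + 3.147154 + 3.188001) = 2.83·10.996214 = 31.119287 m
RLR: c = (6 − d² + 2cos(α−β) + 2d(sin α − sin β))/8 = -2.163995, |c| > 1 → infeasible
LRL: c = (6 − d² + 2cos(α−β) − 2d(sin α − sin β))/8 = 0.282125; p = 2π − arccos c = 4.998397 rad; φ = atan2(cos β − cos α, d + sin α − sin β) = 0.102998 rad; t = (φ − α + p/2) mod 2π = 5.191709 rad, q = (β − α − t + p) mod 2π = 4.616815 rad → L = 2.83·(5.191709 + 4.998397 + 4.616815) = 2.83·14.806921 = 41.903588 m
Shortest: LSL with L = 20.394632 m ≈ 20.3946 m
Convert LSL to answer units (arcs ×180/π): t = 2.692511·180/π = 154.2695°, p = ρ·p = 2.83·2.396456 = 6.7820 m, q = 2.117617·180/π = 121.3305°, L = 20.3946 m.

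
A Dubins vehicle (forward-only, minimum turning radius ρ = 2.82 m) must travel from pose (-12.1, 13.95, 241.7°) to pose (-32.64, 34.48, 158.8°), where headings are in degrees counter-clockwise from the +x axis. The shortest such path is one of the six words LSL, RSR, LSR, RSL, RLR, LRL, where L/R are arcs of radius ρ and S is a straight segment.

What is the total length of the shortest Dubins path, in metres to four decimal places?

Let ψ = atan2(Δy, Δx) = atan2(20.53, -20.54) = 135.0140° be the start→goal bearing.
Normalize: d = |goal − start| / ρ = 29.040876/2.82 = 10.298183, α = (θ_start − ψ) mod 360° = 106.6860° = 1.862023 rad, β = (θ_goal − ψ) mod 360° = 23.7860° = 0.415145 rad.
Common terms: sin α = 0.957892, cos α = -0.287127, sin β = 0.403323, cos β = 0.915058, cos(α−β) = 0.123601, d² = 106.052575. Work in radians in the unit-radius frame; every candidate has L = ρ·(t + p + q).
LSL: p² = 2 + d² − 2cos(α−β) + 2d(sin α − sin β) = 119.227498; p = √p² = 10.919134; φ = atan2(cos β − cos α, d + sin α − sin β) = 0.110323 rad; t = (φ − α) mod 2π = 4.531485 rad, q = (β − φ) mod 2π = 0.304822 rad → L = 2.82·(4.531485 + 10.919134 + 0.304822) = 2.82·15.755442 = 44.430346 m
RSR: p² = 2 + d² − 2cos(α−β) + 2d(sin β − sin α) = 96.383247; p = √p² = 9.817497; φ = atan2(cos α − cos β, d − sin α + sin β) = -0.122761 rad; t = (α − φ) mod 2π = 1.984784 rad, q = (φ − β) mod 2π = 5.745279 rad → L = 2.82·(1.984784 + 9.817497 + 5.745279) = 2.82·17.547560 = 49.484120 m
LSR: p² = d² − 2 + 2cos(α−β) + 2d(sin α + sin β) = 132.335860; p = √p² = 11.503732; φ = atan2(−cos α − cos β, d + sin α + sin β) − atan2(−2, p) = 0.118332 rad; t = (φ − α) mod 2π = 4.539494 rad, q = (φ − β) mod 2π = 5.986372 rad → L = 2.82·(4.539494 + 11.503732 + 5.986372) = 2.82·22.029599 = 62.123469 m
RSL: p² = d² − 2 + 2cos(α−β) − 2d(sin α + sin β) = 76.263697; p = √p² = 8.732909; φ = atan2(cos α + cos β, d − sin α − sin β) − atan2(2, p) = -0.154989 rad; t = (α − φ) mod 2π = 2.017012 rad, q = (β − φ) mod 2π = 0.570134 rad → L = 2.82·(2.017012 + 8.732909 + 0.570134) = 2.82·11.320055 = 31.922556 m
RLR: c = (6 − d² + 2cos(α−β) + 2d(sin α − sin β))/8 = -11.047906, |c| > 1 → infeasible
LRL: c = (6 − d² + 2cos(α−β) − 2d(sin α − sin β))/8 = -13.903437, |c| > 1 → infeasible
Shortest: RSL with L = 31.922556 m ≈ 31.9226 m

31.9226 m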